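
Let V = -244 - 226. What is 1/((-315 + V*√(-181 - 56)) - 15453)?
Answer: I/(2*(-7884*I + 235*√237)) ≈ -5.2388e-5 + 2.404e-5*I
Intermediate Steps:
V = -470
1/((-315 + V*√(-181 - 56)) - 15453) = 1/((-315 - 470*√(-181 - 56)) - 15453) = 1/((-315 - 470*I*√237) - 15453) = 1/(-15768 - 470*I*√237)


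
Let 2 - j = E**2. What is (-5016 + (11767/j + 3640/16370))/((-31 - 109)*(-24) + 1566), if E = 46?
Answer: -827473951/811762108 ≈ -1.0194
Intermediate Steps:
j = -2114 (j = 2 - 1*46**2 = 2 - 1*2116 = 2 - 2116 = -2114)
(-5016 + (11767/j + 3640/16370))/((-31 - 109)*(-24) + 1566) = (-5016 + (11767/(-2114) + 3640/16370))/((-31 - 109)*(-24) + 1566) = (-5016 + (11767*(-1/2114) + 3640*(1/16370)))/(-140*(-24) + 1566) = (-5016 + (-1681/302 + 364/1637))/(3360 + 1566) = (-5016 - 2641869/494374)/4926 = -2482421853/494374*1/4926 = -827473951/811762108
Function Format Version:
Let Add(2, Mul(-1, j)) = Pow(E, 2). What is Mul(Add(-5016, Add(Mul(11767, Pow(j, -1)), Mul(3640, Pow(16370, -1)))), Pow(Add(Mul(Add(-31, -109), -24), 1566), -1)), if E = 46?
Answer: Rational(-827473951, 811762108) ≈ -1.0194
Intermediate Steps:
j = -2114 (j = Add(2, Mul(-1, Pow(46, 2))) = Add(2, Mul(-1, 2116)) = Add(2, -2116) = -2114)
Mul(Add(-5016, Add(Mul(11767, Pow(j, -1)), Mul(3640, Pow(16370, -1)))), Pow(Add(Mul(Add(-31, -109), -24), 1566), -1)) = Mul(Add(-5016, Add(Mul(11767, Pow(-2114, -1)), Mul(3640, Pow(16370, -1)))), Pow(Add(Mul(Add(-31, -109), -24), 1566), -1)) = Mul(Add(-5016, Add(Mul(11767, Rational(-1, 2114)), Mul(3640, Rational(1, 16370)))), Pow(Add(Mul(-140, -24), 1566), -1)) = Mul(Add(-5016, Add(Rational(-1681, 302), Rational(364, 1637))), Pow(Add(3360, 1566), -1)) = Mul(Add(-5016, Rational(-2641869, 494374)), Pow(4926, -1)) = Mul(Rational(-2482421853, 494374), Rational(1, 4926)) = Rational(-827473951, 811762108)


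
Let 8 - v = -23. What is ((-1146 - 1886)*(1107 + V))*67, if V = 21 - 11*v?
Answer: -159874328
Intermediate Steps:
v = 31 (v = 8 - 1*(-23) = 8 + 23 = 31)
V = -320 (V = 21 - 11*31 = 21 - 341 = -320)
((-1146 - 1886)*(1107 + V))*67 = ((-1146 - 1886)*(1107 - 320))*67 = -3032*787*67 = -2386184*67 = -159874328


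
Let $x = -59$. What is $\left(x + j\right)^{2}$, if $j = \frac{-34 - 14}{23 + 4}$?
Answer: $\frac{299209}{81} \approx 3693.9$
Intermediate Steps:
$j = - \frac{16}{9}$ ($j = - \frac{48}{27} = \left(-48\right) \frac{1}{27} = - \frac{16}{9} \approx -1.7778$)
$\left(x + j\right)^{2} = \left(-59 - \frac{16}{9}\right)^{2} = \left(- \frac{547}{9}\right)^{2} = \frac{299209}{81}$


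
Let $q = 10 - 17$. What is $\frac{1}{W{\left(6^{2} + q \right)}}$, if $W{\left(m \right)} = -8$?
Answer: $- \frac{1}{8} \approx -0.125$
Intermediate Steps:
$q = -7$
$\frac{1}{W{\left(6^{2} + q \right)}} = \frac{1}{-8} = - \frac{1}{8}$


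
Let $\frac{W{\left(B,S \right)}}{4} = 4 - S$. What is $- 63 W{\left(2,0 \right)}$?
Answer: $-1008$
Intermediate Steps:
$W{\left(B,S \right)} = 16 - 4 S$ ($W{\left(B,S \right)} = 4 \left(4 - S\right) = 16 - 4 S$)
$- 63 W{\left(2,0 \right)} = - 63 \left(16 - 0\right) = - 63 \left(16 + 0\right) = \left(-63\right) 16 = -1008$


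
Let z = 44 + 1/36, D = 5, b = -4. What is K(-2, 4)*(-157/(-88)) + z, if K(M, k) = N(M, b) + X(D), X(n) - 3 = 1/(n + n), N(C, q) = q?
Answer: 335983/7920 ≈ 42.422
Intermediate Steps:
X(n) = 3 + 1/(2*n) (X(n) = 3 + 1/(n + n) = 3 + 1/(2*n))
z = 1585/36 (z = 44 + 1/36 = 1585/36 ≈ 44.028)
K(M, k) = -9/10 (K(M, k) = -4 + (3 + (½)/5) = -4 + (3 + (½)*(⅕)) = -4 + (3 + ⅒) = -4 + 31/10 = -9/10)
K(-2, 4)*(-157/(-88)) + z = -(-1413)/(10*(-88)) + 1585/36 = -(-1413)*(-1)/(10*88) + 1585/36 = -9/10*157/88 + 1585/36 = -1413/880 + 1585/36 = 335983/7920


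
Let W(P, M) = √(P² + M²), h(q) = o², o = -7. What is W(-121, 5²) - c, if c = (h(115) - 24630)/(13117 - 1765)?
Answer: 24581/11352 + √15266 ≈ 125.72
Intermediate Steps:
h(q) = 49 (h(q) = (-7)² = 49)
c = -24581/11352 (c = (49 - 24630)/(13117 - 1765) = -24581/11352 ≈ -2.1653)
W(P, M) = √(M² + P²)
W(-121, 5²) - c = √((5²)² + (-121)²) - 1*(-24581/11352) = √(25² + 14641) + 24581/11352 = √(625 + 14641) + 24581/11352 = √15266 + 24581/11352 = 24581/11352 + √15266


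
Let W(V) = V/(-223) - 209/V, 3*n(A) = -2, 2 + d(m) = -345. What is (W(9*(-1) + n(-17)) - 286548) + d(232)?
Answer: -5565629591/19401 ≈ -2.8687e+5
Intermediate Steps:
d(m) = -347 (d(m) = -2 - 345 = -347)
n(A) = -⅔ (n(A) = (⅓)*(-2) = -⅔)
W(V) = -209/V - V/223 (W(V) = V*(-1/223) - 209/V = -V/223 - 209/V = -209/V - V/223)
(W(9*(-1) + n(-17)) - 286548) + d(232) = ((-209/(9*(-1) - ⅔) - (9*(-1) - ⅔)/223) - 286548) - 347 = ((-209/(-9 - ⅔) - (-9 - ⅔)/223) - 286548) - 347 = ((-209/(-29/3) - 1/223*(-29/3)) - 286548) - 347 = ((-209*(-3/29) + 29/669) - 286548) - 347 = ((627/29 + 29/669) - 286548) - 347 = (420304/19401 - 286548) - 347 = -5558897444/19401 - 347 = -5565629591/19401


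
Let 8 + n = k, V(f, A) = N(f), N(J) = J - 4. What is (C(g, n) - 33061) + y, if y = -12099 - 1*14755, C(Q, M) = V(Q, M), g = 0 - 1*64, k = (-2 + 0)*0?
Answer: -59983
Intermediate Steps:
N(J) = -4 + J
V(f, A) = -4 + f
k = 0 (k = -2*0 = 0)
g = -64 (g = 0 - 64 = -64)
n = -8 (n = -8 + 0 = -8)
C(Q, M) = -4 + Q
y = -26854 (y = -12099 - 14755 = -26854)
(C(g, n) - 33061) + y = ((-4 - 64) - 33061) - 26854 = (-68 - 33061) - 26854 = -33129 - 26854 = -59983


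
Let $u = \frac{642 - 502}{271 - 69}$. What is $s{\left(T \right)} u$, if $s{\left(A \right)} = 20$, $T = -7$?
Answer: $\frac{1400}{101} \approx 13.861$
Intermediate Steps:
$u = \frac{70}{101}$ ($u = \frac{140}{202} = 140 \cdot \frac{1}{202} = \frac{70}{101} \approx 0.69307$)
$s{\left(T \right)} u = 20 \cdot \frac{70}{101} = \frac{1400}{101}$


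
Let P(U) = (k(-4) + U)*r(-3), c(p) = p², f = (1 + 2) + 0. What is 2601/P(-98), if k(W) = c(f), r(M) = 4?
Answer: -2601/356 ≈ -7.3062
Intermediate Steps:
f = 3 (f = 3 + 0 = 3)
k(W) = 9 (k(W) = 3² = 9)
P(U) = 36 + 4*U (P(U) = (9 + U)*4 = 36 + 4*U)
2601/P(-98) = 2601/(36 + 4*(-98)) = 2601/(36 - 392) = 2601/(-356) = 2601*(-1/356) = -2601/356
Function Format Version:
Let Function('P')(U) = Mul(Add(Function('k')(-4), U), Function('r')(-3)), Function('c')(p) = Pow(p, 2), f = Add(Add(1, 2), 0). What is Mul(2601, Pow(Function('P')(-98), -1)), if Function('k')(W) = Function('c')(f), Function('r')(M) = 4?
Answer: Rational(-2601, 356) ≈ -7.3062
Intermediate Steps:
f = 3 (f = Add(3, 0) = 3)
Function('k')(W) = 9 (Function('k')(W) = Pow(3, 2) = 9)
Function('P')(U) = Add(36, Mul(4, U)) (Function('P')(U) = Mul(Add(9, U), 4) = Add(36, Mul(4, U)))
Mul(2601, Pow(Function('P')(-98), -1)) = Mul(2601, Pow(Add(36, Mul(4, -98)), -1)) = Mul(2601, Pow(Add(36, -392), -1)) = Mul(2601, Pow(-356, -1)) = Mul(2601, Rational(-1, 356)) = Rational(-2601, 356)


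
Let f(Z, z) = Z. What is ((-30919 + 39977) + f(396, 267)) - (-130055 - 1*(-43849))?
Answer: 95660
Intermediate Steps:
((-30919 + 39977) + f(396, 267)) - (-130055 - 1*(-43849)) = ((-30919 + 39977) + 396) - (-130055 - 1*(-43849)) = (9058 + 396) - (-130055 + 43849) = 9454 - 1*(-86206) = 9454 + 86206 = 95660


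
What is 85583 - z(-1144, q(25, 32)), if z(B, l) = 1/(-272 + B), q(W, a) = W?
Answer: 121185529/1416 ≈ 85583.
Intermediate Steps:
85583 - z(-1144, q(25, 32)) = 85583 - 1/(-272 - 1144) = 85583 - 1/(-1416) = 85583 - 1*(-1/1416) = 85583 + 1/1416 = 121185529/1416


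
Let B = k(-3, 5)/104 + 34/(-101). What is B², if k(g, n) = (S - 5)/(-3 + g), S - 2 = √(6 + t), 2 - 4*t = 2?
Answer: 145804925/1324008192 + 6971*√6/6554496 ≈ 0.11273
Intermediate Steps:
t = 0 (t = ½ - ¼*2 = ½ - ½ = 0)
S = 2 + √6 (S = 2 + √(6 + 0) = 2 + √6 ≈ 4.4495)
k(g, n) = (-3 + √6)/(-3 + g) (k(g, n) = ((2 + √6) - 5)/(-3 + g) = (-3 + √6)/(-3 + g))
B = -6971/21008 - √6/624 (B = ((-3 + √6)/(-3 - 3))/104 + 34/(-101) = ((-3 + √6)/(-6))*(1/104) + 34*(-1/101) = -(-3 + √6)/6*(1/104) - 34/101 = (½ - √6/6)*(1/104) - 34/101 = (1/208 - √6/624) - 34/101 = -6971/21008 - √6/624 ≈ -0.33575)
B² = (-6971/21008 - √6/624)²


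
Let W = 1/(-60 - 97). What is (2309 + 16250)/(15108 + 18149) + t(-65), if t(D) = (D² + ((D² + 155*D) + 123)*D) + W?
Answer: 1965736352026/5221349 ≈ 3.7648e+5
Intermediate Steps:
W = -1/157 (W = 1/(-157) = -1/157 ≈ -0.0063694)
t(D) = -1/157 + D² + D*(123 + D² + 155*D) (t(D) = (D² + ((D² + 155*D) + 123)*D) - 1/157 = (D² + (123 + D² + 155*D)*D) - 1/157 = (D² + D*(123 + D² + 155*D)) - 1/157 = -1/157 + D² + D*(123 + D² + 155*D))
(2309 + 16250)/(15108 + 18149) + t(-65) = (2309 + 16250)/(15108 + 18149) + (-1/157 + (-65)³ + 123*(-65) + 156*(-65)²) = 18559/33257 + (-1/157 - 274625 - 7995 + 156*4225) = 18559*(1/33257) + (-1/157 - 274625 - 7995 + 659100) = 18559/33257 + 59107359/157 = 1965736352026/5221349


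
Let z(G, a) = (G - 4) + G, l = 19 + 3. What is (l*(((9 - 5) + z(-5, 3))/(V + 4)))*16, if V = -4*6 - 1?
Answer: 3520/21 ≈ 167.62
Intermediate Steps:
l = 22
z(G, a) = -4 + 2*G (z(G, a) = (-4 + G) + G = -4 + 2*G)
V = -25 (V = -24 - 1 = -25)
(l*(((9 - 5) + z(-5, 3))/(V + 4)))*16 = (22*(((9 - 5) + (-4 + 2*(-5)))/(-25 + 4)))*16 = (22*((4 + (-4 - 10))/(-21)))*16 = (22*((4 - 14)*(-1/21)))*16 = (22*(-10*(-1/21)))*16 = (22*(10/21))*16 = (220/21)*16 = 3520/21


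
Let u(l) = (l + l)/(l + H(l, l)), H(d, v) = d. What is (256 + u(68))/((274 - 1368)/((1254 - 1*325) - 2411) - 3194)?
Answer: -190437/2366207 ≈ -0.080482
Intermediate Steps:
u(l) = 1 (u(l) = (l + l)/(l + l) = (2*l)/((2*l)) = (2*l)*(1/(2*l)) = 1)
(256 + u(68))/((274 - 1368)/((1254 - 1*325) - 2411) - 3194) = (256 + 1)/((274 - 1368)/((1254 - 1*325) - 2411) - 3194) = 257/(-1094/((1254 - 325) - 2411) - 3194) = 257/(-1094/(929 - 2411) - 3194) = 257/(-1094/(-1482) - 3194) = 257/(-1094*(-1/1482) - 3194) = 257/(547/741 - 3194) = 257/(-2366207/741) = 257*(-741/2366207) = -190437/2366207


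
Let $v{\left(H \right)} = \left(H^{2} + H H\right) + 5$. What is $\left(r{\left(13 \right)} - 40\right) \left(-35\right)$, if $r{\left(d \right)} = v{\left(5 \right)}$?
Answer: $-525$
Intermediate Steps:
$v{\left(H \right)} = 5 + 2 H^{2}$ ($v{\left(H \right)} = \left(H^{2} + H^{2}\right) + 5 = 2 H^{2} + 5 = 5 + 2 H^{2}$)
$r{\left(d \right)} = 55$ ($r{\left(d \right)} = 5 + 2 \cdot 5^{2} = 5 + 2 \cdot 25 = 5 + 50 = 55$)
$\left(r{\left(13 \right)} - 40\right) \left(-35\right) = \left(55 - 40\right) \left(-35\right) = 15 \left(-35\right) = -525$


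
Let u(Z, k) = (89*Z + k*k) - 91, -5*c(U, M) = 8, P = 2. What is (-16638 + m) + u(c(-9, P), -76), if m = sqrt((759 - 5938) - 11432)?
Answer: -55477/5 + 7*I*sqrt(339) ≈ -11095.0 + 128.88*I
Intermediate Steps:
c(U, M) = -8/5 (c(U, M) = -1/5*8 = -8/5)
m = 7*I*sqrt(339) (m = sqrt(-5179 - 11432) = sqrt(-16611) = 7*I*sqrt(339) ≈ 128.88*I)
u(Z, k) = -91 + k**2 + 89*Z (u(Z, k) = (89*Z + k**2) - 91 = (k**2 + 89*Z) - 91 = -91 + k**2 + 89*Z)
(-16638 + m) + u(c(-9, P), -76) = (-16638 + 7*I*sqrt(339)) + (-91 + (-76)**2 + 89*(-8/5)) = (-16638 + 7*I*sqrt(339)) + (-91 + 5776 - 712/5) = (-16638 + 7*I*sqrt(339)) + 27713/5 = -55477/5 + 7*I*sqrt(339)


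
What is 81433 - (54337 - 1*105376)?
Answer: 132472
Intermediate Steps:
81433 - (54337 - 1*105376) = 81433 - (54337 - 105376) = 81433 - 1*(-51039) = 81433 + 51039 = 132472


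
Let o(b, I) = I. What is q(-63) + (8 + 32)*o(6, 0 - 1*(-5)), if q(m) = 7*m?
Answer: -241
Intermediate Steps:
q(-63) + (8 + 32)*o(6, 0 - 1*(-5)) = 7*(-63) + (8 + 32)*(0 - 1*(-5)) = -441 + 40*(0 + 5) = -441 + 40*5 = -441 + 200 = -241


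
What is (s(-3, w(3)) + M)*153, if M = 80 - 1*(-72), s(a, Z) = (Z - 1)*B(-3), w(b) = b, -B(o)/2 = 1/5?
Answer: 115668/5 ≈ 23134.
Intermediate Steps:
B(o) = -⅖ (B(o) = -2/5 = -2*⅕ = -⅖)
s(a, Z) = ⅖ - 2*Z/5 (s(a, Z) = (Z - 1)*(-⅖) = (-1 + Z)*(-⅖) = ⅖ - 2*Z/5)
M = 152 (M = 80 + 72 = 152)
(s(-3, w(3)) + M)*153 = ((⅖ - ⅖*3) + 152)*153 = ((⅖ - 6/5) + 152)*153 = (-⅘ + 152)*153 = (756/5)*153 = 115668/5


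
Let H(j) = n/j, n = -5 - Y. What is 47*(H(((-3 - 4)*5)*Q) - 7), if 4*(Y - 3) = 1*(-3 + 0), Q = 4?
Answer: -182877/560 ≈ -326.57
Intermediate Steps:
Y = 9/4 (Y = 3 + (1*(-3 + 0))/4 = 3 + (1*(-3))/4 = 3 + (¼)*(-3) = 3 - ¾ = 9/4 ≈ 2.2500)
n = -29/4 (n = -5 - 1*9/4 = -5 - 9/4 = -29/4 ≈ -7.2500)
H(j) = -29/(4*j)
47*(H(((-3 - 4)*5)*Q) - 7) = 47*(-29*1/(20*(-3 - 4))/4 - 7) = 47*(-29/(4*(-7*5*4)) - 7) = 47*(-29/(4*((-35*4))) - 7) = 47*(-29/4/(-140) - 7) = 47*(-29/4*(-1/140) - 7) = 47*(29/560 - 7) = 47*(-3891/560) = -182877/560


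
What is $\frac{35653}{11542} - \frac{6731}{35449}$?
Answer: $\frac{1186173995}{409152358} \approx 2.8991$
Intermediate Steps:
$\frac{35653}{11542} - \frac{6731}{35449} = \frac{1186173995}{409152358}$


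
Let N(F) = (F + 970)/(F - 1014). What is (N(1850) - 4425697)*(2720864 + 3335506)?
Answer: -5601960365096160/209 ≈ -2.6804e+13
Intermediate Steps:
N(F) = (970 + F)/(-1014 + F)
(N(1850) - 4425697)*(2720864 + 3335506) = ((970 + 1850)/(-1014 + 1850) - 4425697)*(2720864 + 3335506) = (2820/836 - 4425697)*6056370 = ((1/836)*2820 - 4425697)*6056370 = (705/209 - 4425697)*6056370 = -924969968/209*6056370 = -5601960365096160/209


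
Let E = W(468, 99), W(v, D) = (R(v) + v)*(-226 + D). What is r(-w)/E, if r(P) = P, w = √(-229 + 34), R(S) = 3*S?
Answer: I*√195/237744 ≈ 5.8736e-5*I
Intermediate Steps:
W(v, D) = 4*v*(-226 + D) (W(v, D) = (3*v + v)*(-226 + D) = (4*v)*(-226 + D) = 4*v*(-226 + D))
w = I*√195 (w = √(-195) = I*√195 ≈ 13.964*I)
E = -237744 (E = 4*468*(-226 + 99) = 4*468*(-127) = -237744)
r(-w)/E = -I*√195/(-237744) = -I*√195*(-1/237744) = I*√195/237744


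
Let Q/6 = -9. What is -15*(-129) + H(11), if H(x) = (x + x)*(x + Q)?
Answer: 989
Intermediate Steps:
Q = -54 (Q = 6*(-9) = -54)
H(x) = 2*x*(-54 + x) (H(x) = (x + x)*(x - 54) = (2*x)*(-54 + x) = 2*x*(-54 + x))
-15*(-129) + H(11) = -15*(-129) + 2*11*(-54 + 11) = 1935 + 2*11*(-43) = 1935 - 946 = 989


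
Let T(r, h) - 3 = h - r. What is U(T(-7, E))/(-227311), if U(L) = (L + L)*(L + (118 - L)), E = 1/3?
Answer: -7316/681933 ≈ -0.010728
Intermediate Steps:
E = ⅓ ≈ 0.33333
T(r, h) = 3 + h - r (T(r, h) = 3 + (h - r) = 3 + h - r)
U(L) = 236*L (U(L) = (2*L)*118 = 236*L)
U(T(-7, E))/(-227311) = (236*(3 + ⅓ - 1*(-7)))/(-227311) = (236*(3 + ⅓ + 7))*(-1/227311) = (236*(31/3))*(-1/227311) = (7316/3)*(-1/227311) = -7316/681933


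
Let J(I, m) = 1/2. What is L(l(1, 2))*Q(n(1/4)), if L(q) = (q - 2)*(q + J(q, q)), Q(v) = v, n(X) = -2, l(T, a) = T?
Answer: 3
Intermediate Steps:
J(I, m) = ½
L(q) = (½ + q)*(-2 + q) (L(q) = (q - 2)*(q + ½) = (-2 + q)*(½ + q) = (½ + q)*(-2 + q))
L(l(1, 2))*Q(n(1/4)) = (-1 + 1² - 3/2*1)*(-2) = (-1 + 1 - 3/2)*(-2) = -3/2*(-2) = 3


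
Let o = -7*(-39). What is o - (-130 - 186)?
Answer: 589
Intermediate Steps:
o = 273
o - (-130 - 186) = 273 - (-130 - 186) = 273 - 1*(-316) = 273 + 316 = 589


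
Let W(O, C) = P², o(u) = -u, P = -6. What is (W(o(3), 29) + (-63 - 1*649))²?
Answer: 456976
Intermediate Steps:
W(O, C) = 36 (W(O, C) = (-6)² = 36)
(W(o(3), 29) + (-63 - 1*649))² = (36 + (-63 - 1*649))² = (36 + (-63 - 649))² = (36 - 712)² = (-676)² = 456976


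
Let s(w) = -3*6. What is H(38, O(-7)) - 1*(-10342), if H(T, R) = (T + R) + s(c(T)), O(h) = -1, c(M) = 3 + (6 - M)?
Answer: 10361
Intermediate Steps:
c(M) = 9 - M
s(w) = -18
H(T, R) = -18 + R + T (H(T, R) = (T + R) - 18 = (R + T) - 18 = -18 + R + T)
H(38, O(-7)) - 1*(-10342) = (-18 - 1 + 38) - 1*(-10342) = 19 + 10342 = 10361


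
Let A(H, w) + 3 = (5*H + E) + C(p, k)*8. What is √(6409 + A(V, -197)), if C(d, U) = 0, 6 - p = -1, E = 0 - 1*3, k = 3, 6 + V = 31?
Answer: 8*√102 ≈ 80.796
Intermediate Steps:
V = 25 (V = -6 + 31 = 25)
E = -3 (E = 0 - 3 = -3)
p = 7 (p = 6 - 1*(-1) = 6 + 1 = 7)
A(H, w) = -6 + 5*H (A(H, w) = -3 + ((5*H - 3) + 0*8) = -3 + ((-3 + 5*H) + 0) = -3 + (-3 + 5*H) = -6 + 5*H)
√(6409 + A(V, -197)) = √(6409 + (-6 + 5*25)) = √(6409 + (-6 + 125)) = √(6409 + 119) = √6528 = 8*√102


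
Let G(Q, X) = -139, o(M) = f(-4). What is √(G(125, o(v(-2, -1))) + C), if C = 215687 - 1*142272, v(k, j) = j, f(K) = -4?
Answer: 2*√18319 ≈ 270.70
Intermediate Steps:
o(M) = -4
C = 73415 (C = 215687 - 142272 = 73415)
√(G(125, o(v(-2, -1))) + C) = √(-139 + 73415) = √73276 = 2*√18319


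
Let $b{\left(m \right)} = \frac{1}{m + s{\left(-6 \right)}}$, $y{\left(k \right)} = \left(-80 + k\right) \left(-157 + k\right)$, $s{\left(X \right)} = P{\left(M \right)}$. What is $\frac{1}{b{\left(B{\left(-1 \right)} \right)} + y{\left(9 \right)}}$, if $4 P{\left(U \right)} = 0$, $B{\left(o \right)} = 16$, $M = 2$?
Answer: $\frac{16}{168129} \approx 9.5165 \cdot 10^{-5}$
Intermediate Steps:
$P{\left(U \right)} = 0$ ($P{\left(U \right)} = \frac{1}{4} \cdot 0 = 0$)
$s{\left(X \right)} = 0$
$y{\left(k \right)} = \left(-157 + k\right) \left(-80 + k\right)$
$b{\left(m \right)} = \frac{1}{m}$ ($b{\left(m \right)} = \frac{1}{m + 0} = \frac{1}{m}$)
$\frac{1}{b{\left(B{\left(-1 \right)} \right)} + y{\left(9 \right)}} = \frac{1}{\frac{1}{16} + \left(12560 + 9^{2} - 2133\right)} = \frac{1}{\frac{1}{16} + \left(12560 + 81 - 2133\right)} = \frac{1}{\frac{1}{16} + 10508} = \frac{1}{\frac{168129}{16}} = \frac{16}{168129}$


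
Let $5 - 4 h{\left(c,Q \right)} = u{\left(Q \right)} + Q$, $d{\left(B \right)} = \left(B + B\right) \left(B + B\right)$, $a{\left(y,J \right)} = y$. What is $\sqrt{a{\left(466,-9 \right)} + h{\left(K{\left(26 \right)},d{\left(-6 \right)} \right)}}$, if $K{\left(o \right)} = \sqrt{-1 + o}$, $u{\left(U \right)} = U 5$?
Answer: $\frac{\sqrt{1005}}{2} \approx 15.851$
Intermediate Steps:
$u{\left(U \right)} = 5 U$
$d{\left(B \right)} = 4 B^{2}$ ($d{\left(B \right)} = 2 B 2 B = 4 B^{2}$)
$h{\left(c,Q \right)} = \frac{5}{4} - \frac{3 Q}{2}$ ($h{\left(c,Q \right)} = \frac{5}{4} - \frac{5 Q + Q}{4} = \frac{5}{4} - \frac{6 Q}{4} = \frac{5}{4} - \frac{3 Q}{2}$)
$\sqrt{a{\left(466,-9 \right)} + h{\left(K{\left(26 \right)},d{\left(-6 \right)} \right)}} = \sqrt{466 + \left(\frac{5}{4} - \frac{3 \cdot 4 \left(-6\right)^{2}}{2}\right)} = \sqrt{466 + \left(\frac{5}{4} - \frac{3 \cdot 4 \cdot 36}{2}\right)} = \sqrt{466 + \left(\frac{5}{4} - 216\right)} = \sqrt{466 - \frac{859}{4}} = \sqrt{\frac{1005}{4}} = \frac{\sqrt{1005}}{2}$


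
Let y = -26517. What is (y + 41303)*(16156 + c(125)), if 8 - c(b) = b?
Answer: 237152654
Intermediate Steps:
c(b) = 8 - b
(y + 41303)*(16156 + c(125)) = (-26517 + 41303)*(16156 + (8 - 1*125)) = 14786*(16156 + (8 - 125)) = 14786*(16156 - 117) = 14786*16039 = 237152654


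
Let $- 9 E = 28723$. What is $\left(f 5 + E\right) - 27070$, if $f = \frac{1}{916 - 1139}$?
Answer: $- \frac{60734764}{2007} \approx -30261.0$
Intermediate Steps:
$E = - \frac{28723}{9}$ ($E = \left(- \frac{1}{9}\right) 28723 = - \frac{28723}{9} \approx -3191.4$)
$f = - \frac{1}{223}$ ($f = \frac{1}{-223} = - \frac{1}{223} \approx -0.0044843$)
$\left(f 5 + E\right) - 27070 = \left(\left(- \frac{1}{223}\right) 5 - \frac{28723}{9}\right) - 27070 = \left(- \frac{5}{223} - \frac{28723}{9}\right) - 27070 = - \frac{6405274}{2007} - 27070 = - \frac{60734764}{2007}$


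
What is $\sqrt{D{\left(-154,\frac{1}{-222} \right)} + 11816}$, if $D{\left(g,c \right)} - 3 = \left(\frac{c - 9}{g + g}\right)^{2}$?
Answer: $\frac{\sqrt{55257107302945}}{68376} \approx 108.72$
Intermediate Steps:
$D{\left(g,c \right)} = 3 + \frac{\left(-9 + c\right)^{2}}{4 g^{2}}$ ($D{\left(g,c \right)} = 3 + \left(\frac{c - 9}{g + g}\right)^{2} = 3 + \left(\frac{-9 + c}{2 g}\right)^{2} = 3 + \frac{\left(-9 + c\right)^{2}}{4 g^{2}}$)
$\sqrt{D{\left(-154,\frac{1}{-222} \right)} + 11816} = \sqrt{\left(3 + \frac{\left(-9 + \frac{1}{-222}\right)^{2}}{4 \cdot 23716}\right) + 11816} = \sqrt{\left(3 + \frac{1}{4} \cdot \frac{1}{23716} \left(-9 - \frac{1}{222}\right)^{2}\right) + 11816} = \sqrt{\left(3 + \frac{1}{4} \cdot \frac{1}{23716} \left(- \frac{1999}{222}\right)^{2}\right) + 11816} = \sqrt{\left(3 + \frac{1}{4} \cdot \frac{1}{23716} \cdot \frac{3996001}{49284}\right) + 11816} = \sqrt{\left(3 + \frac{3996001}{4675277376}\right) + 11816} = \sqrt{\frac{14029828129}{4675277376} + 11816} = \sqrt{\frac{55257107302945}{4675277376}} = \frac{\sqrt{55257107302945}}{68376}$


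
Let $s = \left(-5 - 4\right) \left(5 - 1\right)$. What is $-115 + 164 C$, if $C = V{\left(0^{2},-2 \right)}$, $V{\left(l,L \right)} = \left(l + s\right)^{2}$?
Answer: $212429$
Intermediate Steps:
$s = -36$ ($s = \left(-9\right) 4 = -36$)
$V{\left(l,L \right)} = \left(-36 + l\right)^{2}$ ($V{\left(l,L \right)} = \left(l - 36\right)^{2} = \left(-36 + l\right)^{2}$)
$C = 1296$ ($C = \left(-36 + 0^{2}\right)^{2} = \left(-36 + 0\right)^{2} = \left(-36\right)^{2} = 1296$)
$-115 + 164 C = -115 + 164 \cdot 1296 = -115 + 212544 = 212429$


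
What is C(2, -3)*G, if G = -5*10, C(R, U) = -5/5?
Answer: 50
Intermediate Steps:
C(R, U) = -1 (C(R, U) = -5*⅕ = -1)
G = -50
C(2, -3)*G = -1*(-50) = 50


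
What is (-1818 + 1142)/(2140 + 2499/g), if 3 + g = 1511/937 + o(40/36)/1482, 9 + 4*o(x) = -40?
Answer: -1310140897/677291089 ≈ -1.9344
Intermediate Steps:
o(x) = -49/4 (o(x) = -9/4 + (¼)*(-40) = -9/4 - 10 = -49/4)
g = -7752313/5554536 (g = -3 + (1511/937 - 49/4/1482) = -3 + (1511*(1/937) - 49/4*1/1482) = -3 + (1511/937 - 49/5928) = -3 + 8911295/5554536 = -7752313/5554536 ≈ -1.3957)
(-1818 + 1142)/(2140 + 2499/g) = (-1818 + 1142)/(2140 + 2499/(-7752313/5554536)) = -676/(2140 + 2499*(-5554536/7752313)) = -676/(2140 - 13880785464/7752313) = -676/2709164356/7752313 = -676*7752313/2709164356 = -1310140897/677291089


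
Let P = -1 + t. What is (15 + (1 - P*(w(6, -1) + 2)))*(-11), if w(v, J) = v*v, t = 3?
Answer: 660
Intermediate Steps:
w(v, J) = v**2
P = 2 (P = -1 + 3 = 2)
(15 + (1 - P*(w(6, -1) + 2)))*(-11) = (15 + (1 - 2*(6**2 + 2)))*(-11) = (15 + (1 - 2*(36 + 2)))*(-11) = (15 + (1 - 2*38))*(-11) = (15 + (1 - 1*76))*(-11) = (15 + (1 - 76))*(-11) = (15 - 75)*(-11) = -60*(-11) = 660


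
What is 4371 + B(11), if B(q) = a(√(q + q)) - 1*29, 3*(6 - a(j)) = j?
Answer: 4348 - √22/3 ≈ 4346.4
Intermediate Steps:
a(j) = 6 - j/3
B(q) = -23 - √2*√q/3 (B(q) = (6 - √(q + q)/3) - 1*29 = (6 - √2*√q/3) - 29 = -23 - √2*√q/3)
4371 + B(11) = 4371 + (-23 - √2*√11/3) = 4371 + (-23 - √22/3) = 4348 - √22/3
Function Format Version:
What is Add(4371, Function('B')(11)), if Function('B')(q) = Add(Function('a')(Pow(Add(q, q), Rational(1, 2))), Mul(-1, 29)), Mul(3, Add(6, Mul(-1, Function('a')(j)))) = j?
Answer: Add(4348, Mul(Rational(-1, 3), Pow(22, Rational(1, 2)))) ≈ 4346.4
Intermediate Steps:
Function('a')(j) = Add(6, Mul(Rational(-1, 3), j))
Function('B')(q) = Add(-23, Mul(Rational(-1, 3), Pow(2, Rational(1, 2)), Pow(q, Rational(1, 2)))) (Function('B')(q) = Add(Add(6, Mul(Rational(-1, 3), Pow(Add(q, q), Rational(1, 2)))), Mul(-1, 29)) = Add(Add(6, Mul(Rational(-1, 3), Pow(Mul(2, q), Rational(1, 2)))), -29) = Add(Add(6, Mul(Rational(-1, 3), Mul(Pow(2, Rational(1, 2)), Pow(q, Rational(1, 2))))), -29) = Add(Add(6, Mul(Rational(-1, 3), Pow(2, Rational(1, 2)), Pow(q, Rational(1, 2)))), -29) = Add(-23, Mul(Rational(-1, 3), Pow(2, Rational(1, 2)), Pow(q, Rational(1, 2)))))
Add(4371, Function('B')(11)) = Add(4371, Add(-23, Mul(Rational(-1, 3), Pow(2, Rational(1, 2)), Pow(11, Rational(1, 2))))) = Add(4371, Add(-23, Mul(Rational(-1, 3), Pow(22, Rational(1, 2))))) = Add(4348, Mul(Rational(-1, 3), Pow(22, Rational(1, 2))))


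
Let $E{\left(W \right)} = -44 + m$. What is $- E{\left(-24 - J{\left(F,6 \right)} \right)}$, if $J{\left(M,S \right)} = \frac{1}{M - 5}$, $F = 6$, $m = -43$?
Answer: $87$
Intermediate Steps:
$J{\left(M,S \right)} = \frac{1}{-5 + M}$
$E{\left(W \right)} = -87$ ($E{\left(W \right)} = -44 - 43 = -87$)
$- E{\left(-24 - J{\left(F,6 \right)} \right)} = \left(-1\right) \left(-87\right) = 87$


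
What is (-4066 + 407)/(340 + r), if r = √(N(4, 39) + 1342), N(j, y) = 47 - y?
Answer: -124406/11425 + 10977*√6/22850 ≈ -9.7122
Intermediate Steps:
r = 15*√6 (r = √((47 - 1*39) + 1342) = √((47 - 39) + 1342) = √(8 + 1342) = √1350 = 15*√6 ≈ 36.742)
(-4066 + 407)/(340 + r) = (-4066 + 407)/(340 + 15*√6) = -3659/(340 + 15*√6)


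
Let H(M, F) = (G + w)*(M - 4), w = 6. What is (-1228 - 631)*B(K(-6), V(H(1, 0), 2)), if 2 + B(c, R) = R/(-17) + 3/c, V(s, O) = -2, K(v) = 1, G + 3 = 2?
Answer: -35321/17 ≈ -2077.7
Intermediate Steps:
G = -1 (G = -3 + 2 = -1)
H(M, F) = -20 + 5*M (H(M, F) = (-1 + 6)*(M - 4) = 5*(-4 + M) = -20 + 5*M)
B(c, R) = -2 + 3/c - R/17 (B(c, R) = -2 + (R/(-17) + 3/c) = -2 + (R*(-1/17) + 3/c) = -2 + (-R/17 + 3/c) = -2 + (3/c - R/17) = -2 + 3/c - R/17)
(-1228 - 631)*B(K(-6), V(H(1, 0), 2)) = (-1228 - 631)*(-2 + 3/1 - 1/17*(-2)) = -1859*(-2 + 3*1 + 2/17) = -1859*(-2 + 3 + 2/17) = -1859*19/17 = -35321/17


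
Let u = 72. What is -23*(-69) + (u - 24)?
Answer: 1635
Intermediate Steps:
-23*(-69) + (u - 24) = -23*(-69) + (72 - 24) = 1587 + 48 = 1635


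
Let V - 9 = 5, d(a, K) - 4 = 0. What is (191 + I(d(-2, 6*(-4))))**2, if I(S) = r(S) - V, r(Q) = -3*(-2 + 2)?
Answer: 31329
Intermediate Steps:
d(a, K) = 4 (d(a, K) = 4 + 0 = 4)
V = 14 (V = 9 + 5 = 14)
r(Q) = 0 (r(Q) = -3*0 = 0)
I(S) = -14 (I(S) = 0 - 1*14 = 0 - 14 = -14)
(191 + I(d(-2, 6*(-4))))**2 = (191 - 14)**2 = 177**2 = 31329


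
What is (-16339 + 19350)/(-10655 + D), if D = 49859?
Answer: 3011/39204 ≈ 0.076803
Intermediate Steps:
(-16339 + 19350)/(-10655 + D) = (-16339 + 19350)/(-10655 + 49859) = 3011/39204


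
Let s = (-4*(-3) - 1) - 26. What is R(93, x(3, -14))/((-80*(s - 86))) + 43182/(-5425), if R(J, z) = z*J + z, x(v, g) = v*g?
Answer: -18516423/2191700 ≈ -8.4484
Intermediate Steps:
x(v, g) = g*v
s = -15 (s = (12 - 1) - 26 = 11 - 26 = -15)
R(J, z) = z + J*z (R(J, z) = J*z + z = z + J*z)
R(93, x(3, -14))/((-80*(s - 86))) + 43182/(-5425) = ((-14*3)*(1 + 93))/((-80*(-15 - 86))) + 43182/(-5425) = (-42*94)/((-80*(-101))) + 43182*(-1/5425) = -3948/8080 - 43182/5425 = -3948*1/8080 - 43182/5425 = -987/2020 - 43182/5425 = -18516423/2191700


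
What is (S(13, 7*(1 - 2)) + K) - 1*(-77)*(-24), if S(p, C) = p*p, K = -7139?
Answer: -8818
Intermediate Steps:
S(p, C) = p**2
(S(13, 7*(1 - 2)) + K) - 1*(-77)*(-24) = (13**2 - 7139) - 1*(-77)*(-24) = (169 - 7139) + 77*(-24) = -6970 - 1848 = -8818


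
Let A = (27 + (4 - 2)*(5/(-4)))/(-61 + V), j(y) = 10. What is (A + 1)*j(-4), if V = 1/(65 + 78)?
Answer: 1065/178 ≈ 5.9831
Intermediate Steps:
V = 1/143 ≈ 0.0069930
A = -143/356 (A = (27 + (4 - 2)*(5/(-4)))/(-61 + 1/143) = (27 + 2*(5*(-¼)))/(-8722/143) = (27 + 2*(-5/4))*(-143/8722) = (27 - 5/2)*(-143/8722) = (49/2)*(-143/8722) = -143/356 ≈ -0.40169)
(A + 1)*j(-4) = (-143/356 + 1)*10 = (213/356)*10 = 1065/178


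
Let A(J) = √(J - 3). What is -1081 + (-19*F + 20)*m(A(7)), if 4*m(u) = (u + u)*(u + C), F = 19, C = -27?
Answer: 7444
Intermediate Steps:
A(J) = √(-3 + J)
m(u) = u*(-27 + u)/2 (m(u) = ((u + u)*(u - 27))/4 = ((2*u)*(-27 + u))/4 = (2*u*(-27 + u))/4 = u*(-27 + u)/2)
-1081 + (-19*F + 20)*m(A(7)) = -1081 + (-19*19 + 20)*(√(-3 + 7)*(-27 + √(-3 + 7))/2) = -1081 + (-361 + 20)*(√4*(-27 + √4)/2) = -1081 - 341*2*(-27 + 2)/2 = -1081 - 341*2*(-25)/2 = -1081 - 341*(-25) = -1081 + 8525 = 7444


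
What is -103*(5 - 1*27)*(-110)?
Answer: -249260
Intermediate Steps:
-103*(5 - 1*27)*(-110) = -103*(5 - 27)*(-110) = -103*(-22)*(-110) = 2266*(-110) = -249260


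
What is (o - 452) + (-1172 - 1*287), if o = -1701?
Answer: -3612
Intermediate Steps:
(o - 452) + (-1172 - 1*287) = (-1701 - 452) + (-1172 - 1*287) = -2153 + (-1172 - 287) = -2153 - 1459 = -3612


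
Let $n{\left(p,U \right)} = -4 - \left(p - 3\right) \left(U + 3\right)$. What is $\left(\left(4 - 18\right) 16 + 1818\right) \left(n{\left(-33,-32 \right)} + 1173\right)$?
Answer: $199250$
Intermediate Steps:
$n{\left(p,U \right)} = -4 - \left(-3 + p\right) \left(3 + U\right)$
$\left(\left(4 - 18\right) 16 + 1818\right) \left(n{\left(-33,-32 \right)} + 1173\right) = \left(\left(4 - 18\right) 16 + 1818\right) \left(\left(5 - -99 + 3 \left(-32\right) - \left(-32\right) \left(-33\right)\right) + 1173\right) = \left(\left(-14\right) 16 + 1818\right) \left(\left(5 + 99 - 96 - 1056\right) + 1173\right) = \left(-224 + 1818\right) \left(-1048 + 1173\right) = 1594 \cdot 125 = 199250$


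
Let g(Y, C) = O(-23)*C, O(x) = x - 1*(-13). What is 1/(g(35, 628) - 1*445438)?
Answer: -1/451718 ≈ -2.2138e-6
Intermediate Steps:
O(x) = 13 + x (O(x) = x + 13 = 13 + x)
g(Y, C) = -10*C (g(Y, C) = (13 - 23)*C = -10*C)
1/(g(35, 628) - 1*445438) = 1/(-10*628 - 1*445438) = 1/(-6280 - 445438) = 1/(-451718) = -1/451718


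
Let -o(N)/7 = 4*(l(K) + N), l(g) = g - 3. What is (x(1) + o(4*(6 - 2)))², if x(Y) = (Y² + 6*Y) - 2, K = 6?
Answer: 277729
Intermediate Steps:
l(g) = -3 + g
o(N) = -84 - 28*N (o(N) = -28*((-3 + 6) + N) = -28*(3 + N) = -7*(12 + 4*N) = -84 - 28*N)
x(Y) = -2 + Y² + 6*Y
(x(1) + o(4*(6 - 2)))² = ((-2 + 1² + 6*1) + (-84 - 112*(6 - 2)))² = ((-2 + 1 + 6) + (-84 - 112*4))² = (5 + (-84 - 28*16))² = (5 + (-84 - 448))² = (5 - 532)² = (-527)² = 277729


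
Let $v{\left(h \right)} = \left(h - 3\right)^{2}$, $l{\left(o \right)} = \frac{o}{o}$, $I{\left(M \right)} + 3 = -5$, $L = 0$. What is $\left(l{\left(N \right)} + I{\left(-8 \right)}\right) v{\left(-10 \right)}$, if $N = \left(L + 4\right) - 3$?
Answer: $-1183$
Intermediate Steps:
$N = 1$ ($N = \left(0 + 4\right) - 3 = 4 - 3 = 1$)
$I{\left(M \right)} = -8$ ($I{\left(M \right)} = -3 - 5 = -8$)
$l{\left(o \right)} = 1$
$v{\left(h \right)} = \left(-3 + h\right)^{2}$
$\left(l{\left(N \right)} + I{\left(-8 \right)}\right) v{\left(-10 \right)} = \left(1 - 8\right) \left(-3 - 10\right)^{2} = - 7 \left(-13\right)^{2} = \left(-7\right) 169 = -1183$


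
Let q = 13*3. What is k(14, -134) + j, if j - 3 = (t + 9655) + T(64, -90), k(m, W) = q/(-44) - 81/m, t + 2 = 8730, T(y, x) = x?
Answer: 5633113/308 ≈ 18289.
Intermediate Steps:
q = 39
t = 8728 (t = -2 + 8730 = 8728)
k(m, W) = -39/44 - 81/m (k(m, W) = 39/(-44) - 81/m = 39*(-1/44) - 81/m = -39/44 - 81/m)
j = 18296 (j = 3 + ((8728 + 9655) - 90) = 3 + (18383 - 90) = 3 + 18293 = 18296)
k(14, -134) + j = (-39/44 - 81/14) + 18296 = -2055/308 + 18296 = 5633113/308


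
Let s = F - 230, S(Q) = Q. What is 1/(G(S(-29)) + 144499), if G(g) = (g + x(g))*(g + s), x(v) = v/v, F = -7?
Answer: 1/151947 ≈ 6.5812e-6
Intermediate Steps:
x(v) = 1
s = -237 (s = -7 - 230 = -237)
G(g) = (1 + g)*(-237 + g) (G(g) = (g + 1)*(g - 237) = (1 + g)*(-237 + g))
1/(G(S(-29)) + 144499) = 1/((-237 + (-29)² - 236*(-29)) + 144499) = 1/((-237 + 841 + 6844) + 144499) = 1/(7448 + 144499) = 1/151947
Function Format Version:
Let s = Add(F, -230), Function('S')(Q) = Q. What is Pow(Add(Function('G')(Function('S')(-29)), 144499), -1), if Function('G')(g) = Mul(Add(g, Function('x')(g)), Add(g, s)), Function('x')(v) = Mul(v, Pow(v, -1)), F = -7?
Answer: Rational(1, 151947) ≈ 6.5812e-6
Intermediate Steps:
Function('x')(v) = 1
s = -237 (s = Add(-7, -230) = -237)
Function('G')(g) = Mul(Add(1, g), Add(-237, g)) (Function('G')(g) = Mul(Add(g, 1), Add(g, -237)) = Mul(Add(1, g), Add(-237, g)))
Pow(Add(Function('G')(Function('S')(-29)), 144499), -1) = Pow(Add(Add(-237, Pow(-29, 2), Mul(-236, -29)), 144499), -1) = Pow(Add(Add(-237, 841, 6844), 144499), -1) = Pow(Add(7448, 144499), -1) = Pow(151947, -1) = Rational(1, 151947)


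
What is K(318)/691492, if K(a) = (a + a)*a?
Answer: 50562/172873 ≈ 0.29248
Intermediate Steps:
K(a) = 2*a² (K(a) = (2*a)*a = 2*a²)
K(318)/691492 = (2*318²)/691492 = (2*101124)*(1/691492) = 202248*(1/691492) = 50562/172873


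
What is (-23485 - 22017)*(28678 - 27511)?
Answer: -53100834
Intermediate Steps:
(-23485 - 22017)*(28678 - 27511) = -45502*1167 = -53100834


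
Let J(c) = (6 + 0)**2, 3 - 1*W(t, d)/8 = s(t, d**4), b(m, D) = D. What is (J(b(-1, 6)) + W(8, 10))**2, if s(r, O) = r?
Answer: 16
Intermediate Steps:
W(t, d) = 24 - 8*t
J(c) = 36 (J(c) = 6**2 = 36)
(J(b(-1, 6)) + W(8, 10))**2 = (36 + (24 - 8*8))**2 = (36 + (24 - 64))**2 = (36 - 40)**2 = (-4)**2 = 16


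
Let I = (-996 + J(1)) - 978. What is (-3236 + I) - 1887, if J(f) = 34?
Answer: -7063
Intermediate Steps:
I = -1940 (I = (-996 + 34) - 978 = -962 - 978 = -1940)
(-3236 + I) - 1887 = (-3236 - 1940) - 1887 = -5176 - 1887 = -7063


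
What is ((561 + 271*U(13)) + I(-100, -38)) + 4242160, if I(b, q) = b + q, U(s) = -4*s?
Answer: 4228491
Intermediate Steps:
((561 + 271*U(13)) + I(-100, -38)) + 4242160 = ((561 + 271*(-4*13)) + (-100 - 38)) + 4242160 = ((561 + 271*(-52)) - 138) + 4242160 = ((561 - 14092) - 138) + 4242160 = (-13531 - 138) + 4242160 = -13669 + 4242160 = 4228491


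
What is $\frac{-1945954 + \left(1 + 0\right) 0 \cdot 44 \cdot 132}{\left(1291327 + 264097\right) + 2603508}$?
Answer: $- \frac{972977}{2079466} \approx -0.4679$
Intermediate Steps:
$\frac{-1945954 + \left(1 + 0\right) 0 \cdot 44 \cdot 132}{\left(1291327 + 264097\right) + 2603508} = \frac{-1945954 + 1 \cdot 0 \cdot 44 \cdot 132}{1555424 + 2603508} = \frac{-1945954 + 0 \cdot 44 \cdot 132}{4158932} = \left(-1945954 + 0 \cdot 132\right) \frac{1}{4158932} = \left(-1945954 + 0\right) \frac{1}{4158932} = \left(-1945954\right) \frac{1}{4158932} = - \frac{972977}{2079466}$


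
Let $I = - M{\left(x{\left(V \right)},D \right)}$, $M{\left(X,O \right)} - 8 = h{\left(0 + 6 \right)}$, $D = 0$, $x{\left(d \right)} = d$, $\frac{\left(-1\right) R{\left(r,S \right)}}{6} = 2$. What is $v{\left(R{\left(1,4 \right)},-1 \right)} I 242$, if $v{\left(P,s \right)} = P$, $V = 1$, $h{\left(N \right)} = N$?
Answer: $40656$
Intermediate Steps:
$R{\left(r,S \right)} = -12$ ($R{\left(r,S \right)} = \left(-6\right) 2 = -12$)
$M{\left(X,O \right)} = 14$ ($M{\left(X,O \right)} = 8 + \left(0 + 6\right) = 8 + 6 = 14$)
$I = -14$ ($I = \left(-1\right) 14 = -14$)
$v{\left(R{\left(1,4 \right)},-1 \right)} I 242 = \left(-12\right) \left(-14\right) 242 = 168 \cdot 242 = 40656$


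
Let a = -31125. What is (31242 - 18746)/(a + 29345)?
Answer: -3124/445 ≈ -7.0202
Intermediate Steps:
(31242 - 18746)/(a + 29345) = (31242 - 18746)/(-31125 + 29345) = 12496/(-1780) = 12496*(-1/1780) = -3124/445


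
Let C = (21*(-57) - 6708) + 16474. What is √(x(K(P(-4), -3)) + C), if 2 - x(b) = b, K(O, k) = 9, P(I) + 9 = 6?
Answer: √8562 ≈ 92.531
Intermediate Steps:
P(I) = -3 (P(I) = -9 + 6 = -3)
x(b) = 2 - b
C = 8569 (C = (-1197 - 6708) + 16474 = -7905 + 16474 = 8569)
√(x(K(P(-4), -3)) + C) = √((2 - 1*9) + 8569) = √((2 - 9) + 8569) = √(-7 + 8569) = √8562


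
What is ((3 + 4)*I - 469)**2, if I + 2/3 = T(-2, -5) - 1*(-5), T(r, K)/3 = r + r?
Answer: 2458624/9 ≈ 2.7318e+5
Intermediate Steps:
T(r, K) = 6*r (T(r, K) = 3*(r + r) = 3*(2*r) = 6*r)
I = -23/3 (I = -2/3 + (6*(-2) - 1*(-5)) = -2/3 + (-12 + 5) = -2/3 - 7 = -23/3 ≈ -7.6667)
((3 + 4)*I - 469)**2 = ((3 + 4)*(-23/3) - 469)**2 = (7*(-23/3) - 469)**2 = (-161/3 - 469)**2 = (-1568/3)**2 = 2458624/9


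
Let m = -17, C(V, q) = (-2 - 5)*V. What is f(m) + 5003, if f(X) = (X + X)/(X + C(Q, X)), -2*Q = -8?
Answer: 225169/45 ≈ 5003.8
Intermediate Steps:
Q = 4 (Q = -½*(-8) = 4)
C(V, q) = -7*V
f(X) = 2*X/(-28 + X) (f(X) = (X + X)/(X - 7*4) = (2*X)/(X - 28) = (2*X)/(-28 + X) = 2*X/(-28 + X))
f(m) + 5003 = 2*(-17)/(-28 - 17) + 5003 = 2*(-17)/(-45) + 5003 = 2*(-17)*(-1/45) + 5003 = 34/45 + 5003 = 225169/45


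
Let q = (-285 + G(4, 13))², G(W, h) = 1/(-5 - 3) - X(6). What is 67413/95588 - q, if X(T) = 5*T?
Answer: -6603256303/66496 ≈ -99303.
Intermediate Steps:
G(W, h) = -241/8 (G(W, h) = 1/(-5 - 3) - 5*6 = 1/(-8) - 1*30 = -⅛ - 30 = -241/8)
q = 6355441/64 (q = (-285 - 241/8)² = (-2521/8)² = 6355441/64 ≈ 99304.)
67413/95588 - q = 67413/95588 - 1*6355441/64 = 67413*(1/95588) - 6355441/64 = 2931/4156 - 6355441/64 = -6603256303/66496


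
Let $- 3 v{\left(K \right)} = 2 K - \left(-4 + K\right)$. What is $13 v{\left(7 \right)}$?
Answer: $- \frac{143}{3} \approx -47.667$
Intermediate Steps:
$v{\left(K \right)} = - \frac{4}{3} - \frac{K}{3}$ ($v{\left(K \right)} = - \frac{2 K - \left(-4 + K\right)}{3} = - \frac{4 + K}{3} = - \frac{4}{3} - \frac{K}{3}$)
$13 v{\left(7 \right)} = 13 \left(- \frac{4}{3} - \frac{7}{3}\right) = 13 \left(- \frac{11}{3}\right) = - \frac{143}{3}$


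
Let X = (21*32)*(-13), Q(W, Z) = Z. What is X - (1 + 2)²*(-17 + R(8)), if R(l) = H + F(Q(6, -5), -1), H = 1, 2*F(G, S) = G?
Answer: -17139/2 ≈ -8569.5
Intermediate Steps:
F(G, S) = G/2
R(l) = -3/2 (R(l) = 1 + (½)*(-5) = 1 - 5/2 = -3/2)
X = -8736 (X = 672*(-13) = -8736)
X - (1 + 2)²*(-17 + R(8)) = -8736 - (1 + 2)²*(-17 - 3/2) = -8736 - 3²*(-37)/2 = -8736 - 9*(-37)/2 = -8736 - 1*(-333/2) = -8736 + 333/2 = -17139/2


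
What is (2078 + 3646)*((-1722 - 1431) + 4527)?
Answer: 7864776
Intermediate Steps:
(2078 + 3646)*((-1722 - 1431) + 4527) = 5724*(-3153 + 4527) = 5724*1374 = 7864776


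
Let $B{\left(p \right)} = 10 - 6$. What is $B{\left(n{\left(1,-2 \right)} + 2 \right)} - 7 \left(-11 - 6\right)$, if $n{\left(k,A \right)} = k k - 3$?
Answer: $123$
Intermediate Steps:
$n{\left(k,A \right)} = -3 + k^{2}$ ($n{\left(k,A \right)} = k^{2} - 3 = -3 + k^{2}$)
$B{\left(p \right)} = 4$ ($B{\left(p \right)} = 10 - 6 = 4$)
$B{\left(n{\left(1,-2 \right)} + 2 \right)} - 7 \left(-11 - 6\right) = 4 - 7 \left(-11 - 6\right) = 4 - -119 = 4 + 119 = 123$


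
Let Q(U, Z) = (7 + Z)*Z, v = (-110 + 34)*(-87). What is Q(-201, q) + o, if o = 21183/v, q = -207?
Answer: 91252661/2204 ≈ 41403.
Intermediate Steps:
v = 6612 (v = -76*(-87) = 6612)
o = 7061/2204 (o = 21183/6612 = 21183*(1/6612) = 7061/2204 ≈ 3.2037)
Q(U, Z) = Z*(7 + Z)
Q(-201, q) + o = -207*(7 - 207) + 7061/2204 = -207*(-200) + 7061/2204 = 41400 + 7061/2204 = 91252661/2204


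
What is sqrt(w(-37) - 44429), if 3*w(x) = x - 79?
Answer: I*sqrt(400209)/3 ≈ 210.87*I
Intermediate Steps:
w(x) = -79/3 + x/3 (w(x) = (x - 79)/3 = (-79 + x)/3 = -79/3 + x/3)
sqrt(w(-37) - 44429) = sqrt((-79/3 + (1/3)*(-37)) - 44429) = sqrt((-79/3 - 37/3) - 44429) = sqrt(-116/3 - 44429) = sqrt(-133403/3) = I*sqrt(400209)/3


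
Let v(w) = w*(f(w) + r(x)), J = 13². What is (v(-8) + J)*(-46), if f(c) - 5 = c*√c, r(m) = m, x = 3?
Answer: -4830 - 5888*I*√2 ≈ -4830.0 - 8326.9*I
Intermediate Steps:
f(c) = 5 + c^(3/2) (f(c) = 5 + c*√c = 5 + c^(3/2))
J = 169
v(w) = w*(8 + w^(3/2)) (v(w) = w*((5 + w^(3/2)) + 3) = w*(8 + w^(3/2)))
(v(-8) + J)*(-46) = (-8*(8 + (-8)^(3/2)) + 169)*(-46) = (-8*(8 - 16*I*√2) + 169)*(-46) = ((-64 + 128*I*√2) + 169)*(-46) = (105 + 128*I*√2)*(-46) = -4830 - 5888*I*√2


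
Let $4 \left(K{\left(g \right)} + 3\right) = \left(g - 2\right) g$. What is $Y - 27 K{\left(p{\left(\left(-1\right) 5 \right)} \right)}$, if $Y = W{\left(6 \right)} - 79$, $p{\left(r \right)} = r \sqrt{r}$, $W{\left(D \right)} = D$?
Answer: $\frac{3407}{4} - \frac{135 i \sqrt{5}}{2} \approx 851.75 - 150.93 i$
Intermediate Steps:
$p{\left(r \right)} = r^{\frac{3}{2}}$
$Y = -73$ ($Y = 6 - 79 = -73$)
$K{\left(g \right)} = -3 + \frac{g \left(-2 + g\right)}{4}$ ($K{\left(g \right)} = -3 + \frac{\left(g - 2\right) g}{4} = -3 + \frac{\left(-2 + g\right) g}{4} = -3 + \frac{g \left(-2 + g\right)}{4}$)
$Y - 27 K{\left(p{\left(\left(-1\right) 5 \right)} \right)} = -73 - 27 \left(-3 - \frac{\left(\left(-1\right) 5\right)^{\frac{3}{2}}}{2} + \frac{\left(\left(\left(-1\right) 5\right)^{\frac{3}{2}}\right)^{2}}{4}\right) = -73 - 27 \left(-3 - \frac{\left(-5\right)^{\frac{3}{2}}}{2} + \frac{\left(\left(-5\right)^{\frac{3}{2}}\right)^{2}}{4}\right) = -73 - 27 \left(-3 - \frac{\left(-5\right) i \sqrt{5}}{2} + \frac{\left(- 5 i \sqrt{5}\right)^{2}}{4}\right) = -73 - 27 \left(-3 + \frac{5 i \sqrt{5}}{2} + \frac{1}{4} \left(-125\right)\right) = -73 - 27 \left(-3 + \frac{5 i \sqrt{5}}{2} - \frac{125}{4}\right) = -73 - 27 \left(- \frac{137}{4} + \frac{5 i \sqrt{5}}{2}\right) = -73 + \left(\frac{3699}{4} - \frac{135 i \sqrt{5}}{2}\right) = \frac{3407}{4} - \frac{135 i \sqrt{5}}{2}$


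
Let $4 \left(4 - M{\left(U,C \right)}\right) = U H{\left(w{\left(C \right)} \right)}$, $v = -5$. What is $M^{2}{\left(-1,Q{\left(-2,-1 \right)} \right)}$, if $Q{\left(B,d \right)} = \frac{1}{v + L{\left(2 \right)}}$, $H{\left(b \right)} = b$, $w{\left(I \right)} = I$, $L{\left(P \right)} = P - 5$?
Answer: $\frac{16129}{1024} \approx 15.751$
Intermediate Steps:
$L{\left(P \right)} = -5 + P$
$Q{\left(B,d \right)} = - \frac{1}{8}$ ($Q{\left(B,d \right)} = \frac{1}{-5 + \left(-5 + 2\right)} = \frac{1}{-5 - 3} = \frac{1}{-8} = - \frac{1}{8}$)
$M{\left(U,C \right)} = 4 - \frac{C U}{4}$ ($M{\left(U,C \right)} = 4 - \frac{U C}{4} = 4 - \frac{C U}{4}$)
$M^{2}{\left(-1,Q{\left(-2,-1 \right)} \right)} = \left(4 - \left(- \frac{1}{32}\right) \left(-1\right)\right)^{2} = \left(4 - \frac{1}{32}\right)^{2} = \left(\frac{127}{32}\right)^{2} = \frac{16129}{1024}$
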